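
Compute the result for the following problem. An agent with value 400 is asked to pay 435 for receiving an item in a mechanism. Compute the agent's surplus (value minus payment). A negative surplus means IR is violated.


Step 1: Surplus = value - payment = 400 - 435 = -35
Step 2: IR is violated (surplus < 0)

-35


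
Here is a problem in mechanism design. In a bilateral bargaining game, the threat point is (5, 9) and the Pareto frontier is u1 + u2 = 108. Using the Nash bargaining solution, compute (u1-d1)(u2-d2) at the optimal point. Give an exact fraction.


Step 1: The Nash solution splits surplus symmetrically above the disagreement point
Step 2: u1 = (total + d1 - d2)/2 = (108 + 5 - 9)/2 = 52
Step 3: u2 = (total - d1 + d2)/2 = (108 - 5 + 9)/2 = 56
Step 4: Nash product = (52 - 5) * (56 - 9)
Step 5: = 47 * 47 = 2209

2209


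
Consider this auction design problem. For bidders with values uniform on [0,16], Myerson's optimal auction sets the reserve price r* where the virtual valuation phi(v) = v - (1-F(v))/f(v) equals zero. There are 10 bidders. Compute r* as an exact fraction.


Step 1: For U[0,16], F(v) = v/16 and f(v) = 1/16
Step 2: phi(v) = v - (1 - v/16)/(1/16) = v - (16 - v) = 2v - 16
Step 3: Set phi(r*) = 0: 2r* - 16 = 0
Step 4: r* = 16/2 = 8 (the number of bidders n = 10 does not enter)

8


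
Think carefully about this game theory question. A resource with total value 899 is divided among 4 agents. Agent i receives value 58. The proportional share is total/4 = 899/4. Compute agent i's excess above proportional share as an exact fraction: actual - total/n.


Step 1: Proportional share = 899/4
Step 2: Agent's actual allocation = 58
Step 3: Excess = 58 - 899/4 = -667/4

-667/4


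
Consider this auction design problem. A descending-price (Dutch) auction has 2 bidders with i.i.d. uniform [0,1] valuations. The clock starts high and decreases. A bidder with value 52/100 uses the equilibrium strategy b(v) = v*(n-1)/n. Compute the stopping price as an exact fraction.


Step 1: Dutch auctions are strategically equivalent to first-price auctions
Step 2: The equilibrium bid is b(v) = v*(n-1)/n
Step 3: b = 13/25 * 1/2
Step 4: b = 13/50

13/50


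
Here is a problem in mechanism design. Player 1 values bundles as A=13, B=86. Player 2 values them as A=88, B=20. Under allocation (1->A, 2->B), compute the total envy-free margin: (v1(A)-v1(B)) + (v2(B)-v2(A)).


Step 1: Player 1's margin = v1(A) - v1(B) = 13 - 86 = -73
Step 2: Player 2's margin = v2(B) - v2(A) = 20 - 88 = -68
Step 3: Total margin = -73 + -68 = -141

-141


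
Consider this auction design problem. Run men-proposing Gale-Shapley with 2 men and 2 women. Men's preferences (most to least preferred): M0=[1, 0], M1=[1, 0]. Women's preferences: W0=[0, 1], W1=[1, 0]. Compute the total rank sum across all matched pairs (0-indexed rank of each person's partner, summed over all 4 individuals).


Step 1: Run Gale-Shapley (men propose, women hold best offer):
  M0 proposes to W1; she accepts
  M1 proposes to W1; she switches from M0
  M0 proposes to W0; she accepts
Step 2: Final matching: W0-M0, W1-M1
Step 3: 0-indexed ranks (man's rank of his match, then woman's): 1 + 0 + 0 + 0
Step 4: Total rank sum = 1

1


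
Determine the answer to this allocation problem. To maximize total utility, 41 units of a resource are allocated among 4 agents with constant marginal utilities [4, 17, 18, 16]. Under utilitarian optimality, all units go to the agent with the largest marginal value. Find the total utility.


Step 1: The marginal utilities are [4, 17, 18, 16]
Step 2: The highest marginal utility is 18
Step 3: All 41 units go to that agent
Step 4: Total utility = 18 * 41 = 738

738


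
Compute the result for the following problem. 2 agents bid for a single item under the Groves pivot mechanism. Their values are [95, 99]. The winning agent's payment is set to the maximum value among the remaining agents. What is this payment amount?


Step 1: The efficient winner is agent 1 with value 99
Step 2: Other agents' values: [95]
Step 3: Pivot payment = max(others) = 95
Step 4: The winner pays 95

95


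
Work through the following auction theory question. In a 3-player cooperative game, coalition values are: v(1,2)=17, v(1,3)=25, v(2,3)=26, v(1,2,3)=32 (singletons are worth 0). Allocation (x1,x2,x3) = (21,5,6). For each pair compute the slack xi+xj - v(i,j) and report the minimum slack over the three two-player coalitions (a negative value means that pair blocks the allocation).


Step 1: Slack for coalition (1,2): x1+x2 - v12 = 26 - 17 = 9
Step 2: Slack for coalition (1,3): x1+x3 - v13 = 27 - 25 = 2
Step 3: Slack for coalition (2,3): x2+x3 - v23 = 11 - 26 = -15
Step 4: Minimum slack = min(9, 2, -15) = -15, attained by (2,3); coalition (2,3) can block (slack < 0), so the allocation is not in the core

-15


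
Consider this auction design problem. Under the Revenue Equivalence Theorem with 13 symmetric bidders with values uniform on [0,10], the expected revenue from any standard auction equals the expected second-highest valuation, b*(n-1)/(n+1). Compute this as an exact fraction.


Step 1: By Revenue Equivalence, expected revenue = b*(n-1)/(n+1)
Step 2: Substituting n = 13, b = 10
Step 3: Revenue = 10*(13-1)/(13+1) = 10*12/14
Step 4: Revenue = 120/14 = 60/7

60/7


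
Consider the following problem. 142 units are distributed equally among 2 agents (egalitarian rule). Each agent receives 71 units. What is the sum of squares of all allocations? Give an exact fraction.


Step 1: Each agent's share = 142/2 = 71
Step 2: Square of each share = (71)^2 = 5041
Step 3: Sum of squares = 2 * 5041 = 10082

10082


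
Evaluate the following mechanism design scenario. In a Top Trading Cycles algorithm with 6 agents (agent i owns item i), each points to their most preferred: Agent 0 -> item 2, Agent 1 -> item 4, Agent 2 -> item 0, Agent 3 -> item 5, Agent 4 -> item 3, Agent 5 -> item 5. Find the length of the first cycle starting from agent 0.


Step 1: Trace the pointer graph from agent 0: 0 -> 2 -> 0
Step 2: A cycle is detected when we revisit agent 0
Step 3: The cycle is: 0 -> 2 -> 0
Step 4: Cycle length = 2

2


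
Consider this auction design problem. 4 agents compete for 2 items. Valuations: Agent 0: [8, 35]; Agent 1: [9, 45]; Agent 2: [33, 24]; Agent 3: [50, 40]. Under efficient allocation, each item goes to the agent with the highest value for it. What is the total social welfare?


Step 1: For each item, find the maximum value among all agents.
Step 2: Item 0 -> Agent 3 (value 50)
Step 3: Item 1 -> Agent 1 (value 45)
Step 4: Total welfare = 50 + 45 = 95

95


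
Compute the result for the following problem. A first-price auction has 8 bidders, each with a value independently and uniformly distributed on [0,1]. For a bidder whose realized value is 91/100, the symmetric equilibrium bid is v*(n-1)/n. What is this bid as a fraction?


Step 1: The symmetric BNE bidding function is b(v) = v * (n-1) / n
Step 2: Substitute v = 91/100 and n = 8
Step 3: b = 91/100 * 7/8
Step 4: b = 637/800

637/800


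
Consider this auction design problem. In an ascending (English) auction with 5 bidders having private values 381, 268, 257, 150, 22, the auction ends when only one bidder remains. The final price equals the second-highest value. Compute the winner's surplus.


Step 1: Identify the highest value: 381
Step 2: Identify the second-highest value: 268
Step 3: The final price = second-highest value = 268
Step 4: Surplus = 381 - 268 = 113

113


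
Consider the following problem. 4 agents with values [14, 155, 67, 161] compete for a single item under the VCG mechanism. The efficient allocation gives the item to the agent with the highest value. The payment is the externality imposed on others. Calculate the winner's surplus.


Step 1: The winner is the agent with the highest value: agent 3 with value 161
Step 2: Values of other agents: [14, 155, 67]
Step 3: VCG payment = max of others' values = 155
Step 4: Surplus = 161 - 155 = 6

6


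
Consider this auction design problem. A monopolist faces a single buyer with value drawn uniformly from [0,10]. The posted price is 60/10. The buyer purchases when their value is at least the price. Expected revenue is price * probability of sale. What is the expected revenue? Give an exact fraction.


Step 1: Posted price r = 6, value support [0,10]
Step 2: P(v >= r) = (10 - 6)/10 = 2/5
Step 3: Expected revenue = r * P(v >= r) = 6 * 2/5
Step 4: Revenue = 12/5

12/5


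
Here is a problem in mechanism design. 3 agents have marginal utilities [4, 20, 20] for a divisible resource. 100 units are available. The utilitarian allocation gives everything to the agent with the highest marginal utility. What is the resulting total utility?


Step 1: The marginal utilities are [4, 20, 20]
Step 2: The highest marginal utility is 20
Step 3: All 100 units go to that agent
Step 4: Total utility = 20 * 100 = 2000

2000


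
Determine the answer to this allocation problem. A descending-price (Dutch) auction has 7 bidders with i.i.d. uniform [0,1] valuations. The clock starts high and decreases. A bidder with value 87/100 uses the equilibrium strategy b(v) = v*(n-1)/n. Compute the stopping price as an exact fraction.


Step 1: Dutch auctions are strategically equivalent to first-price auctions
Step 2: The equilibrium bid is b(v) = v*(n-1)/n
Step 3: b = 87/100 * 6/7
Step 4: b = 261/350

261/350


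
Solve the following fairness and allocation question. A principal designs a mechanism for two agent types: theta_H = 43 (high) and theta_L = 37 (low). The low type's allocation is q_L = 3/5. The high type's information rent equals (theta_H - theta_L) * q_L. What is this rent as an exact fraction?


Step 1: theta_H - theta_L = 43 - 37 = 6
Step 2: Information rent = (theta_H - theta_L) * q_L
Step 3: = 6 * 3/5
Step 4: = 18/5

18/5


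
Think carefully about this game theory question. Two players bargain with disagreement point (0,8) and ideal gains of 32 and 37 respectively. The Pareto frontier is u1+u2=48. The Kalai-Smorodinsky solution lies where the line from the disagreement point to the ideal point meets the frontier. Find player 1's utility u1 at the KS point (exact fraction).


Step 1: At the KS point, (u1-d1)/r1 = (u2-d2)/r2 = t and u1+u2 = 48
Step 2: u1 = d1 + r1*t and u2 = d2 + r2*t, so (d1 + r1*t) + (d2 + r2*t) = 48
Step 3: t = (48 - 0 - 8)/(32 + 37) = 40/69
Step 4: u1 = d1 + r1*t = 0 + 32 * 40/69 = 1280/69
Step 5: (Check: u2 = d2 + r2*t = 2032/69; u1+u2 = 1280/69 + 2032/69 = 48, on the frontier.)

1280/69


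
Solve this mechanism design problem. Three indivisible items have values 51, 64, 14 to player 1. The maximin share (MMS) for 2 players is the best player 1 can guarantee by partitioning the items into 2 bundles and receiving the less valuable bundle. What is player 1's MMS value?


Step 1: Item values = 51, 64, 14
Step 2: Enumerate all 2-bundle partitions and take the smaller bundle:
  Partition 1: {51} vs {64,14} -> bundles 51, 78; min = 51
  Partition 2: {64} vs {51,14} -> bundles 64, 65; min = 64
  Partition 3: {14} vs {51,64} -> bundles 14, 115; min = 14
Step 3: MMS = max(51, 64, 14) = 64

64


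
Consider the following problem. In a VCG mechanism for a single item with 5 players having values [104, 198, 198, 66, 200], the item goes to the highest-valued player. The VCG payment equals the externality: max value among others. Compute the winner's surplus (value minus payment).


Step 1: The winner is the agent with the highest value: agent 4 with value 200
Step 2: Values of other agents: [104, 198, 198, 66]
Step 3: VCG payment = max of others' values = 198
Step 4: Surplus = 200 - 198 = 2

2


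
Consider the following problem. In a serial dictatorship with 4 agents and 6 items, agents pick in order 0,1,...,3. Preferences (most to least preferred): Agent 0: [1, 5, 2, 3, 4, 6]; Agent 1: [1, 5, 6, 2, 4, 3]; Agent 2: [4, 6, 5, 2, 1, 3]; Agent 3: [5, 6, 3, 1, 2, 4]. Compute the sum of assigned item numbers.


Step 1: Agent 0 picks item 1
Step 2: Agent 1 picks item 5
Step 3: Agent 2 picks item 4
Step 4: Agent 3 picks item 6
Step 5: Sum = 1 + 5 + 4 + 6 = 16

16


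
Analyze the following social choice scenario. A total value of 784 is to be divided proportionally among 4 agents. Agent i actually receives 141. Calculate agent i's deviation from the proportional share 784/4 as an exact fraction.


Step 1: Proportional share = 784/4 = 196
Step 2: Agent's actual allocation = 141
Step 3: Excess = 141 - 196 = -55

-55


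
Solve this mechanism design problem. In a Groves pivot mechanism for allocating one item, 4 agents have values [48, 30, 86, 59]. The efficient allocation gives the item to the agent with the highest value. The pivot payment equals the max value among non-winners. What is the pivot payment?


Step 1: The efficient winner is agent 2 with value 86
Step 2: Other agents' values: [48, 30, 59]
Step 3: Pivot payment = max(others) = 59
Step 4: The winner pays 59

59


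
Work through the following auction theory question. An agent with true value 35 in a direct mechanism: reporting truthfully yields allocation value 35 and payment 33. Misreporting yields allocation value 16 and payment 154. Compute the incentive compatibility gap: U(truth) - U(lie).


Step 1: U(truth) = value - payment = 35 - 33 = 2
Step 2: U(lie) = allocation - payment = 16 - 154 = -138
Step 3: IC gap = 2 - (-138) = 140

140


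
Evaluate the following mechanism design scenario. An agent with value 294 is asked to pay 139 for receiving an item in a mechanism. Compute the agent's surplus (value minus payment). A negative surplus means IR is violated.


Step 1: Surplus = value - payment = 294 - 139 = 155
Step 2: IR is satisfied (surplus >= 0)

155


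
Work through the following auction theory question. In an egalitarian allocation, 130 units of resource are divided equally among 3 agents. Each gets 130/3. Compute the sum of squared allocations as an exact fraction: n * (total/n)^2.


Step 1: Each agent's share = 130/3
Step 2: Square of each share = (130/3)^2 = 16900/9
Step 3: Sum of squares = 3 * 16900/9 = 16900/3

16900/3


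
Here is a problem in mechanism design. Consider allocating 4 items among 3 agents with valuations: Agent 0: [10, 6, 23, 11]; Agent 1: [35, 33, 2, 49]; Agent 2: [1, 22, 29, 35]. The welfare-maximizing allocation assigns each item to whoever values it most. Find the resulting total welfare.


Step 1: For each item, find the maximum value among all agents.
Step 2: Item 0 -> Agent 1 (value 35)
Step 3: Item 1 -> Agent 1 (value 33)
Step 4: Item 2 -> Agent 2 (value 29)
Step 5: Item 3 -> Agent 1 (value 49)
Step 6: Total welfare = 35 + 33 + 29 + 49 = 146

146


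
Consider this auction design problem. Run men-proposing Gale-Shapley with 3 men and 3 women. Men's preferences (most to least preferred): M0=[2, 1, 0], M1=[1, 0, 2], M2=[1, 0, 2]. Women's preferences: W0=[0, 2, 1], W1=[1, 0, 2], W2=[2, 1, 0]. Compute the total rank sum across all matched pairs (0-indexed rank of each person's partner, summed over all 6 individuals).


Step 1: Run Gale-Shapley (men propose, women hold best offer):
  M0 proposes to W2; she accepts
  M1 proposes to W1; she accepts
  M2 proposes to W1; rejected
  M2 proposes to W0; she accepts
Step 2: Final matching: W0-M2, W1-M1, W2-M0
Step 3: 0-indexed ranks (man's rank of his match, then woman's): 1 + 1 + 0 + 0 + 0 + 2
Step 4: Total rank sum = 4

4


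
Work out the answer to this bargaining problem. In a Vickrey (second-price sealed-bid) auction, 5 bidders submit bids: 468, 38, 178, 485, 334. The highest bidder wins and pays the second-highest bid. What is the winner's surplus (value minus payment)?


Step 1: Sort bids in descending order: 485, 468, 334, 178, 38
Step 2: The winning bid is the highest: 485
Step 3: The payment equals the second-highest bid: 468
Step 4: Surplus = winner's bid - payment = 485 - 468 = 17

17


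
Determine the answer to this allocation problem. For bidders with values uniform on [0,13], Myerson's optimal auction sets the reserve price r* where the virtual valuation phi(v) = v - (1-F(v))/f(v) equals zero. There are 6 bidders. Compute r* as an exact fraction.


Step 1: For U[0,13], F(v) = v/13 and f(v) = 1/13
Step 2: phi(v) = v - (1 - v/13)/(1/13) = v - (13 - v) = 2v - 13
Step 3: Set phi(r*) = 0: 2r* - 13 = 0
Step 4: r* = 13/2 (the number of bidders n = 6 does not enter)

13/2


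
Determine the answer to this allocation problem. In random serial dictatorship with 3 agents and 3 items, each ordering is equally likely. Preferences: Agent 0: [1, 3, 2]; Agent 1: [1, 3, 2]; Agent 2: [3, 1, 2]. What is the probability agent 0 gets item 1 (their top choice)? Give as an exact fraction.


Step 1: Agent 0 wants item 1
Step 2: There are 6 possible orderings of agents
Step 3: In 3 orderings, agent 0 gets item 1
Step 4: Probability = 3/6 = 1/2

1/2


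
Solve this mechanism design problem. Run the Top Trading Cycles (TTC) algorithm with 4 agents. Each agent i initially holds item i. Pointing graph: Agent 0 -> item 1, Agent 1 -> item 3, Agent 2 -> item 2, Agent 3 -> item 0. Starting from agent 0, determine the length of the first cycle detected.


Step 1: Trace the pointer graph from agent 0: 0 -> 1 -> 3 -> 0
Step 2: A cycle is detected when we revisit agent 0
Step 3: The cycle is: 0 -> 1 -> 3 -> 0
Step 4: Cycle length = 3

3


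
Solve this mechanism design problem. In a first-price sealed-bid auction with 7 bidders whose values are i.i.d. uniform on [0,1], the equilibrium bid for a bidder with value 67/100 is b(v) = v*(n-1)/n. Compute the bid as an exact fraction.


Step 1: The symmetric BNE bidding function is b(v) = v * (n-1) / n
Step 2: Substitute v = 67/100 and n = 7
Step 3: b = 67/100 * 6/7
Step 4: b = 201/350

201/350


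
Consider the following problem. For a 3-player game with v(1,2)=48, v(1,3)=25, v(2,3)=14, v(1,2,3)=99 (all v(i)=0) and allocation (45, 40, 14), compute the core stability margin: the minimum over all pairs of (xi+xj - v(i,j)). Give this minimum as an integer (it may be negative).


Step 1: Slack for coalition (1,2): x1+x2 - v12 = 85 - 48 = 37
Step 2: Slack for coalition (1,3): x1+x3 - v13 = 59 - 25 = 34
Step 3: Slack for coalition (2,3): x2+x3 - v23 = 54 - 14 = 40
Step 4: Minimum slack = min(37, 34, 40) = 34, attained by (1,3); no pair can gain by deviating, so the allocation is in the core

34


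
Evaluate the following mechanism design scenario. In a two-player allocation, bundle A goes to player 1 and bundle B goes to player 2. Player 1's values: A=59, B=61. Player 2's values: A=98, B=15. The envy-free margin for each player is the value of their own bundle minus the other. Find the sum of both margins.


Step 1: Player 1's margin = v1(A) - v1(B) = 59 - 61 = -2
Step 2: Player 2's margin = v2(B) - v2(A) = 15 - 98 = -83
Step 3: Total margin = -2 + -83 = -85

-85


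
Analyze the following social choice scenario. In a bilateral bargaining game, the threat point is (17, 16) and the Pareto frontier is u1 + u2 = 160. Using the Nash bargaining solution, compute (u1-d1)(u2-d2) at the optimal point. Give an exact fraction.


Step 1: The Nash solution splits surplus symmetrically above the disagreement point
Step 2: u1 = (total + d1 - d2)/2 = (160 + 17 - 16)/2 = 161/2
Step 3: u2 = (total - d1 + d2)/2 = (160 - 17 + 16)/2 = 159/2
Step 4: Nash product = (161/2 - 17) * (159/2 - 16)
Step 5: = 127/2 * 127/2 = 16129/4

16129/4


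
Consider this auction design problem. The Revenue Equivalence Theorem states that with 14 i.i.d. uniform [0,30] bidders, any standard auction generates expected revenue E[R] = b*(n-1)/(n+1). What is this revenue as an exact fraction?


Step 1: By Revenue Equivalence, expected revenue = b*(n-1)/(n+1)
Step 2: Substituting n = 14, b = 30
Step 3: Revenue = 30*(14-1)/(14+1) = 30*13/15
Step 4: Revenue = 390/15 = 26

26


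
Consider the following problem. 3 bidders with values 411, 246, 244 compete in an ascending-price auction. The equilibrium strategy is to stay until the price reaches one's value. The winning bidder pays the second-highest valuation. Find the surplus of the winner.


Step 1: Identify the highest value: 411
Step 2: Identify the second-highest value: 246
Step 3: The final price = second-highest value = 246
Step 4: Surplus = 411 - 246 = 165

165


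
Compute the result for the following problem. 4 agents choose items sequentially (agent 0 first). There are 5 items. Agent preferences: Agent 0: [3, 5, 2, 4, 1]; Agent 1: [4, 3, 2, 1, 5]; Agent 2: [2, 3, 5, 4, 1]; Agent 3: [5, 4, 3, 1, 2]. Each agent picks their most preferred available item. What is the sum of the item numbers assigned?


Step 1: Agent 0 picks item 3
Step 2: Agent 1 picks item 4
Step 3: Agent 2 picks item 2
Step 4: Agent 3 picks item 5
Step 5: Sum = 3 + 4 + 2 + 5 = 14

14


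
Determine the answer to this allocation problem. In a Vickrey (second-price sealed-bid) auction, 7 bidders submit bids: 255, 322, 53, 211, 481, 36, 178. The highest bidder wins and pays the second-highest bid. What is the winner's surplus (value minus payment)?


Step 1: Sort bids in descending order: 481, 322, 255, 211, 178, 53, 36
Step 2: The winning bid is the highest: 481
Step 3: The payment equals the second-highest bid: 322
Step 4: Surplus = winner's bid - payment = 481 - 322 = 159

159


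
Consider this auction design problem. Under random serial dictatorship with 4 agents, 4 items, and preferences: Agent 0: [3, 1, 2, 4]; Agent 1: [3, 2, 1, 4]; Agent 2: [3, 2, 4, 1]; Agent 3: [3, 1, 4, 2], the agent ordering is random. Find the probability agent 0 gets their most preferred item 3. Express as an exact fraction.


Step 1: Agent 0 wants item 3
Step 2: There are 24 possible orderings of agents
Step 3: In 6 orderings, agent 0 gets item 3
Step 4: Probability = 6/24 = 1/4

1/4


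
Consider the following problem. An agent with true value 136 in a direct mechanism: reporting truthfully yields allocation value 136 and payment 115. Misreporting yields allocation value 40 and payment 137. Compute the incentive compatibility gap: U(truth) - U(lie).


Step 1: U(truth) = value - payment = 136 - 115 = 21
Step 2: U(lie) = allocation - payment = 40 - 137 = -97
Step 3: IC gap = 21 - (-97) = 118

118


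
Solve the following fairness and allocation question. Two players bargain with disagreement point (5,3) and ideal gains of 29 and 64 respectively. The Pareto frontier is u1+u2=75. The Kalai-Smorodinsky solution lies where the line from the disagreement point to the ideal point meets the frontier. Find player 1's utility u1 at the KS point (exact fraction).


Step 1: At the KS point, (u1-d1)/r1 = (u2-d2)/r2 = t and u1+u2 = 75
Step 2: u1 = d1 + r1*t and u2 = d2 + r2*t, so (d1 + r1*t) + (d2 + r2*t) = 75
Step 3: t = (75 - 5 - 3)/(29 + 64) = 67/93
Step 4: u1 = d1 + r1*t = 5 + 29 * 67/93 = 2408/93
Step 5: (Check: u2 = d2 + r2*t = 4567/93; u1+u2 = 2408/93 + 4567/93 = 75, on the frontier.)

2408/93


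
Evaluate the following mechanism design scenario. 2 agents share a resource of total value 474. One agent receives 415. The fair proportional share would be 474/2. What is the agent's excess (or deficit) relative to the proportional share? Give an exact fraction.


Step 1: Proportional share = 474/2 = 237
Step 2: Agent's actual allocation = 415
Step 3: Excess = 415 - 237 = 178

178


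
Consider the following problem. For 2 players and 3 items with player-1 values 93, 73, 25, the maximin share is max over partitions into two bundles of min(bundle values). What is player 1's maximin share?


Step 1: Item values = 93, 73, 25
Step 2: Enumerate all 2-bundle partitions and take the smaller bundle:
  Partition 1: {93} vs {73,25} -> bundles 93, 98; min = 93
  Partition 2: {73} vs {93,25} -> bundles 73, 118; min = 73
  Partition 3: {25} vs {93,73} -> bundles 25, 166; min = 25
Step 3: MMS = max(93, 73, 25) = 93

93


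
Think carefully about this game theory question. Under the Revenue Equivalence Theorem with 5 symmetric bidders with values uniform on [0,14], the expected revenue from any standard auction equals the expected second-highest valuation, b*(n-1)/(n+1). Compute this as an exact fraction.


Step 1: By Revenue Equivalence, expected revenue = b*(n-1)/(n+1)
Step 2: Substituting n = 5, b = 14
Step 3: Revenue = 14*(5-1)/(5+1) = 14*4/6
Step 4: Revenue = 56/6 = 28/3

28/3


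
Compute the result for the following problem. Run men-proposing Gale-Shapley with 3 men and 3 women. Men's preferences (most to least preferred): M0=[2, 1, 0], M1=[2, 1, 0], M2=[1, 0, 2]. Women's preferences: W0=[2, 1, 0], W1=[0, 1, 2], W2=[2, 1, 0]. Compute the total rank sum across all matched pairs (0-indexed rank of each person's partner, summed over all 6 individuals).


Step 1: Run Gale-Shapley (men propose, women hold best offer):
  M0 proposes to W2; she accepts
  M1 proposes to W2; she switches from M0
  M2 proposes to W1; she accepts
  M0 proposes to W1; she switches from M2
  M2 proposes to W0; she accepts
Step 2: Final matching: W0-M2, W1-M0, W2-M1
Step 3: 0-indexed ranks (man's rank of his match, then woman's): 1 + 0 + 1 + 0 + 0 + 1
Step 4: Total rank sum = 3

3


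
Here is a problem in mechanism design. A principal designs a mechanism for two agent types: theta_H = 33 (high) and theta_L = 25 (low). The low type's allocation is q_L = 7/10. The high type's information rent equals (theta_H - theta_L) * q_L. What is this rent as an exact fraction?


Step 1: theta_H - theta_L = 33 - 25 = 8
Step 2: Information rent = (theta_H - theta_L) * q_L
Step 3: = 8 * 7/10
Step 4: = 28/5

28/5


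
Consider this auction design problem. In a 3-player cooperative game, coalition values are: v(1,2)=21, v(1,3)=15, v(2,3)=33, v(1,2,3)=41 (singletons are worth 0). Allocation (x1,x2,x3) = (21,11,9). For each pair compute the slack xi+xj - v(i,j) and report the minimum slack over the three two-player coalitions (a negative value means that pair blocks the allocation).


Step 1: Slack for coalition (1,2): x1+x2 - v12 = 32 - 21 = 11
Step 2: Slack for coalition (1,3): x1+x3 - v13 = 30 - 15 = 15
Step 3: Slack for coalition (2,3): x2+x3 - v23 = 20 - 33 = -13
Step 4: Minimum slack = min(11, 15, -13) = -13, attained by (2,3); coalition (2,3) can block (slack < 0), so the allocation is not in the core

-13


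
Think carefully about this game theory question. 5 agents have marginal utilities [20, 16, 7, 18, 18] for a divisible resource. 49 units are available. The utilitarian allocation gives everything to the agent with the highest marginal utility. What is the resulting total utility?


Step 1: The marginal utilities are [20, 16, 7, 18, 18]
Step 2: The highest marginal utility is 20
Step 3: All 49 units go to that agent
Step 4: Total utility = 20 * 49 = 980

980


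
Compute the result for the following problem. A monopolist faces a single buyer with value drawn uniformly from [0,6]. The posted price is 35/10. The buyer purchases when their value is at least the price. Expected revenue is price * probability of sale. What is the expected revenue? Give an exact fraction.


Step 1: Posted price r = 7/2, value support [0,6]
Step 2: P(v >= r) = (6 - 7/2)/6 = 5/12
Step 3: Expected revenue = r * P(v >= r) = 7/2 * 5/12
Step 4: Revenue = 35/24

35/24


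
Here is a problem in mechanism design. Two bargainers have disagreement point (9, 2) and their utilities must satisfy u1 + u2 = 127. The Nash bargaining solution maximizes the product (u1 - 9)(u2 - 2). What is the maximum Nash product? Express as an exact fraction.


Step 1: The Nash solution splits surplus symmetrically above the disagreement point
Step 2: u1 = (total + d1 - d2)/2 = (127 + 9 - 2)/2 = 67
Step 3: u2 = (total - d1 + d2)/2 = (127 - 9 + 2)/2 = 60
Step 4: Nash product = (67 - 9) * (60 - 2)
Step 5: = 58 * 58 = 3364

3364


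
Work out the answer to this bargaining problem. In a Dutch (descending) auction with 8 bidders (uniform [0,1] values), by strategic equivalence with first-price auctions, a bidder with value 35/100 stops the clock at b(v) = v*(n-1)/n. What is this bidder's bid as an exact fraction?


Step 1: Dutch auctions are strategically equivalent to first-price auctions
Step 2: The equilibrium bid is b(v) = v*(n-1)/n
Step 3: b = 7/20 * 7/8
Step 4: b = 49/160

49/160


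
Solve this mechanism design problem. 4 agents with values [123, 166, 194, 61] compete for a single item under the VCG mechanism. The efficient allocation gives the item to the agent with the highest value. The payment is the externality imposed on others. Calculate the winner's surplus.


Step 1: The winner is the agent with the highest value: agent 2 with value 194
Step 2: Values of other agents: [123, 166, 61]
Step 3: VCG payment = max of others' values = 166
Step 4: Surplus = 194 - 166 = 28

28


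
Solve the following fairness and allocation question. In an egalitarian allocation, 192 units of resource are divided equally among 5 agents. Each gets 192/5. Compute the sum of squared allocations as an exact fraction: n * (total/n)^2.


Step 1: Each agent's share = 192/5
Step 2: Square of each share = (192/5)^2 = 36864/25
Step 3: Sum of squares = 5 * 36864/25 = 36864/5

36864/5


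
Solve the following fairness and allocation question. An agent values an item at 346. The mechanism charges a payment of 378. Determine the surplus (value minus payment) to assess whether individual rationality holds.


Step 1: Surplus = value - payment = 346 - 378 = -32
Step 2: IR is violated (surplus < 0)

-32


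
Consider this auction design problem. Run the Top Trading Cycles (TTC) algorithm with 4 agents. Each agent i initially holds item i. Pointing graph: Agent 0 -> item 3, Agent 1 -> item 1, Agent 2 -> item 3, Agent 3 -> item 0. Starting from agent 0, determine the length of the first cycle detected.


Step 1: Trace the pointer graph from agent 0: 0 -> 3 -> 0
Step 2: A cycle is detected when we revisit agent 0
Step 3: The cycle is: 0 -> 3 -> 0
Step 4: Cycle length = 2

2


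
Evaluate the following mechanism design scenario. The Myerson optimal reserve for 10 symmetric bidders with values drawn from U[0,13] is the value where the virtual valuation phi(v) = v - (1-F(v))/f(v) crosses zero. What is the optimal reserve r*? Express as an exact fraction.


Step 1: For U[0,13], F(v) = v/13 and f(v) = 1/13
Step 2: phi(v) = v - (1 - v/13)/(1/13) = v - (13 - v) = 2v - 13
Step 3: Set phi(r*) = 0: 2r* - 13 = 0
Step 4: r* = 13/2 (the number of bidders n = 10 does not enter)

13/2


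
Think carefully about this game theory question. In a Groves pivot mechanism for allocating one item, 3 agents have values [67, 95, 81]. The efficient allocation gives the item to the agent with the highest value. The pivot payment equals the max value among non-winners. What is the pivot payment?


Step 1: The efficient winner is agent 1 with value 95
Step 2: Other agents' values: [67, 81]
Step 3: Pivot payment = max(others) = 81
Step 4: The winner pays 81

81


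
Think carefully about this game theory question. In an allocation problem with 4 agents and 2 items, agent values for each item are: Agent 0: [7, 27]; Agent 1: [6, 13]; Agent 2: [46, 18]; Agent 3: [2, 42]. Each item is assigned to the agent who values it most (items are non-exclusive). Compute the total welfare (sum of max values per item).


Step 1: For each item, find the maximum value among all agents.
Step 2: Item 0 -> Agent 2 (value 46)
Step 3: Item 1 -> Agent 3 (value 42)
Step 4: Total welfare = 46 + 42 = 88

88


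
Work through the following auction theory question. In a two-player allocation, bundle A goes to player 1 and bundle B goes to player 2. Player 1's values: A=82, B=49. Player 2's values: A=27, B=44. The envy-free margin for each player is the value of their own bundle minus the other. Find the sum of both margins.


Step 1: Player 1's margin = v1(A) - v1(B) = 82 - 49 = 33
Step 2: Player 2's margin = v2(B) - v2(A) = 44 - 27 = 17
Step 3: Total margin = 33 + 17 = 50

50


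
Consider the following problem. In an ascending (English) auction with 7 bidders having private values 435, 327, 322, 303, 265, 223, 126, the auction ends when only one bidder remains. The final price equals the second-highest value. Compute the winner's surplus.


Step 1: Identify the highest value: 435
Step 2: Identify the second-highest value: 327
Step 3: The final price = second-highest value = 327
Step 4: Surplus = 435 - 327 = 108

108


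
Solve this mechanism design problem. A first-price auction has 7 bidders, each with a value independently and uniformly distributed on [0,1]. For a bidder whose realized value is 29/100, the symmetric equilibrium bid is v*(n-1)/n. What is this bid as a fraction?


Step 1: The symmetric BNE bidding function is b(v) = v * (n-1) / n
Step 2: Substitute v = 29/100 and n = 7
Step 3: b = 29/100 * 6/7
Step 4: b = 87/350

87/350


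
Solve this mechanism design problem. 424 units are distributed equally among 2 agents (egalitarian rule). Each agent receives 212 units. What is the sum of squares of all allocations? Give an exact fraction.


Step 1: Each agent's share = 424/2 = 212
Step 2: Square of each share = (212)^2 = 44944
Step 3: Sum of squares = 2 * 44944 = 89888

89888


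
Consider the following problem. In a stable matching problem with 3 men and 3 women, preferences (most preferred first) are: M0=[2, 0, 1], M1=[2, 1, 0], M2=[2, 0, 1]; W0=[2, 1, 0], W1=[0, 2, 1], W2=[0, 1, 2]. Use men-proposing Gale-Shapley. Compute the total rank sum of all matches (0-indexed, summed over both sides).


Step 1: Run Gale-Shapley (men propose, women hold best offer):
  M0 proposes to W2; she accepts
  M1 proposes to W2; rejected
  M1 proposes to W1; she accepts
  M2 proposes to W2; rejected
  M2 proposes to W0; she accepts
Step 2: Final matching: W0-M2, W1-M1, W2-M0
Step 3: 0-indexed ranks (man's rank of his match, then woman's): 1 + 0 + 1 + 2 + 0 + 0
Step 4: Total rank sum = 4

4


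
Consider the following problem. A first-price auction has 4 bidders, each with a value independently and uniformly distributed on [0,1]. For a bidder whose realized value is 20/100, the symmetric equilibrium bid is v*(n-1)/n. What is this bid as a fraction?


Step 1: The symmetric BNE bidding function is b(v) = v * (n-1) / n
Step 2: Substitute v = 1/5 and n = 4
Step 3: b = 1/5 * 3/4
Step 4: b = 3/20

3/20


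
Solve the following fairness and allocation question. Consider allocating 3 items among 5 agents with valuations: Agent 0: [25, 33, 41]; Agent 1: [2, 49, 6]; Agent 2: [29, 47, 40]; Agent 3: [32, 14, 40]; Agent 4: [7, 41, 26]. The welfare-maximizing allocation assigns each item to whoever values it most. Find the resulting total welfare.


Step 1: For each item, find the maximum value among all agents.
Step 2: Item 0 -> Agent 3 (value 32)
Step 3: Item 1 -> Agent 1 (value 49)
Step 4: Item 2 -> Agent 0 (value 41)
Step 5: Total welfare = 32 + 49 + 41 = 122

122


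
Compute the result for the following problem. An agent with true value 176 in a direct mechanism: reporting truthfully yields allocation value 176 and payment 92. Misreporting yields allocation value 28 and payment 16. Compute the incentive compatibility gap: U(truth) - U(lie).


Step 1: U(truth) = value - payment = 176 - 92 = 84
Step 2: U(lie) = allocation - payment = 28 - 16 = 12
Step 3: IC gap = 84 - 12 = 72

72


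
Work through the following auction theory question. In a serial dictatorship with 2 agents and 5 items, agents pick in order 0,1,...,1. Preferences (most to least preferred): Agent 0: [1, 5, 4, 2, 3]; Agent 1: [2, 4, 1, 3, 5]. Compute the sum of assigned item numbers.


Step 1: Agent 0 picks item 1
Step 2: Agent 1 picks item 2
Step 3: Sum = 1 + 2 = 3

3


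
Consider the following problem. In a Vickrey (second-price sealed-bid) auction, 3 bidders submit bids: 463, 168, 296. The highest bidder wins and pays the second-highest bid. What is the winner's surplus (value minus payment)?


Step 1: Sort bids in descending order: 463, 296, 168
Step 2: The winning bid is the highest: 463
Step 3: The payment equals the second-highest bid: 296
Step 4: Surplus = winner's bid - payment = 463 - 296 = 167

167


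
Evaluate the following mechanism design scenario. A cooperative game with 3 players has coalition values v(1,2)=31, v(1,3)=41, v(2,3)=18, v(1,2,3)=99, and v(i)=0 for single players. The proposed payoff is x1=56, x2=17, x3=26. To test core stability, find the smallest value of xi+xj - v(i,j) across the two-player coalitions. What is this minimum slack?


Step 1: Slack for coalition (1,2): x1+x2 - v12 = 73 - 31 = 42
Step 2: Slack for coalition (1,3): x1+x3 - v13 = 82 - 41 = 41
Step 3: Slack for coalition (2,3): x2+x3 - v23 = 43 - 18 = 25
Step 4: Minimum slack = min(42, 41, 25) = 25, attained by (2,3); no pair can gain by deviating, so the allocation is in the core

25


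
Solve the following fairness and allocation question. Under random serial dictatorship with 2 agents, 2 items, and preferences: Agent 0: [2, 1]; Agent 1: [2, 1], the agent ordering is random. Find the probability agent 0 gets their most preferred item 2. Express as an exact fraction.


Step 1: Agent 0 wants item 2
Step 2: There are 2 possible orderings of agents
Step 3: In 1 orderings, agent 0 gets item 2
Step 4: Probability = 1/2

1/2


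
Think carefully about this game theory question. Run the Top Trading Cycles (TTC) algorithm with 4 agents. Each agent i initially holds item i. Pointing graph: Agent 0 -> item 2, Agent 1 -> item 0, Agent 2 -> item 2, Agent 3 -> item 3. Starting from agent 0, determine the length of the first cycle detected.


Step 1: Trace the pointer graph from agent 0: 0 -> 2 -> 2
Step 2: A cycle is detected when we revisit agent 2
Step 3: The cycle is: 2 -> 2
Step 4: Cycle length = 1

1


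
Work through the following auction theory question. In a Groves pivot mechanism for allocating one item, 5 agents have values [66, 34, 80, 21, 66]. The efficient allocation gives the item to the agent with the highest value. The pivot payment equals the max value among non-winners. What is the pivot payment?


Step 1: The efficient winner is agent 2 with value 80
Step 2: Other agents' values: [66, 34, 21, 66]
Step 3: Pivot payment = max(others) = 66
Step 4: The winner pays 66

66


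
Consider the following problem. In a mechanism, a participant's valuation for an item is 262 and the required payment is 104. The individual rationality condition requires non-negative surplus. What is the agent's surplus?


Step 1: Surplus = value - payment = 262 - 104 = 158
Step 2: IR is satisfied (surplus >= 0)

158


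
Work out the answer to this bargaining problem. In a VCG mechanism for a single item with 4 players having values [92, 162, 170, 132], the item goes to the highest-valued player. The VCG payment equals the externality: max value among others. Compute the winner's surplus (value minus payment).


Step 1: The winner is the agent with the highest value: agent 2 with value 170
Step 2: Values of other agents: [92, 162, 132]
Step 3: VCG payment = max of others' values = 162
Step 4: Surplus = 170 - 162 = 8

8


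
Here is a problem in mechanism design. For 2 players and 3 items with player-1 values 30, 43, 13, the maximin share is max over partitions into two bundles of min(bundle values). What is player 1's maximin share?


Step 1: Item values = 30, 43, 13
Step 2: Enumerate all 2-bundle partitions and take the smaller bundle:
  Partition 1: {30} vs {43,13} -> bundles 30, 56; min = 30
  Partition 2: {43} vs {30,13} -> bundles 43, 43; min = 43
  Partition 3: {13} vs {30,43} -> bundles 13, 73; min = 13
Step 3: MMS = max(30, 43, 13) = 43

43


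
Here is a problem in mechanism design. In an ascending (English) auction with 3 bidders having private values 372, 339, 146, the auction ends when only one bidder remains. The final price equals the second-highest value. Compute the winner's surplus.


Step 1: Identify the highest value: 372
Step 2: Identify the second-highest value: 339
Step 3: The final price = second-highest value = 339
Step 4: Surplus = 372 - 339 = 33

33
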